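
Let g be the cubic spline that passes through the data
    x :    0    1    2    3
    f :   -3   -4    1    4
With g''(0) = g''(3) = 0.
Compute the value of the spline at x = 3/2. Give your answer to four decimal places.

-1.8000

Write M_i for g''(x_i). With h_i = 1, 1, 1 and divided differences Δ_i = -1, 5, 3, the continuity of g' gives the tridiagonal system
  1·M_0 + 4·M_1 + 1·M_2 = 6(Δ_1 - Δ_0) = 36
  1·M_1 + 4·M_2 + 1·M_3 = 6(Δ_2 - Δ_1) = -12
Natural end conditions: M_0 = M_3 = 0.
Hence M_0 = 0, M_1 = 52/5, M_2 = -28/5, M_3 = 0.
On [1, 2], g(x) = -4 + 37/15·(x - 1) + 26/5·(x - 1)² - 8/3·(x - 1)³.
With (x - 1) = 1/2: g(3/2) = -9/5.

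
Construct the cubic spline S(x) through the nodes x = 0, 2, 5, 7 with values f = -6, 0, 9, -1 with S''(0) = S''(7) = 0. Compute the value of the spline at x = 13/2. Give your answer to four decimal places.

2.3242

Write σ_i for S''(x_i). With h_i = 2, 3, 2 and divided differences Δ_i = 3, 3, -5, the continuity of S' gives the tridiagonal system
  2·σ_0 + 10·σ_1 + 3·σ_2 = 6(Δ_1 - Δ_0) = 0
  3·σ_1 + 10·σ_2 + 2·σ_3 = 6(Δ_2 - Δ_1) = -48
Natural end conditions: σ_0 = σ_3 = 0.
Forward elimination and back-substitution give σ_0 = 0, σ_1 = 144/91, σ_2 = -480/91, σ_3 = 0.
On [5, 7], S(x) = 9 - 135/91·(x - 5) - 240/91·(x - 5)² + 40/91·(x - 5)³.
With (x - 5) = 3/2: S(13/2) = 423/182.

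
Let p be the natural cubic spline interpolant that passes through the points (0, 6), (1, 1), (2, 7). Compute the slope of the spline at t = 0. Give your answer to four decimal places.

With M_i denoting the second derivative at x_i, h_i = 1, 1, and Δ_i = (y_(i+1) − y_i)/h_i = -5, 6:
  1·M_0 + 4·M_1 + 1·M_2 = 6(Δ_1 - Δ_0) = 66
Natural end conditions: M_0 = M_2 = 0.
Hence M_0 = 0, M_1 = 33/2, M_2 = 0.
On [0, 1], p'(t) = b_0 + 2c_0·t + 3d_0·t² with b_0 = Δ_0 - h_0(2M_0 + M_1)/6 = -31/4, c_0 = M_0/2 = 0, d_0 = (M_1 - M_0)/(6h_0) = 11/4. So p'(0) = -31/4.

-7.7500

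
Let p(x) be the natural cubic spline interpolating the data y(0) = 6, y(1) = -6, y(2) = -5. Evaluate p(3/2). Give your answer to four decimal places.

Put M_i = p'' at the i-th knot. Here h = (1, 1) and Δ = (-12, 1), so the interior equations h_(i-1)·M_(i-1) + 2(h_(i-1)+h_i)·M_i + h_i·M_(i+1) = 6(Δ_i − Δ_(i-1)) read
  1·M_0 + 4·M_1 + 1·M_2 = 6(Δ_1 - Δ_0) = 78
Natural end conditions: M_0 = M_2 = 0.
Forward elimination and back-substitution give M_0 = 0, M_1 = 39/2, M_2 = 0.
On [1, 2], p(x) = -6 - 11/2·(x - 1) + 39/4·(x - 1)² - 13/4·(x - 1)³.
With (x - 1) = 1/2: p(3/2) = -215/32.

-6.7188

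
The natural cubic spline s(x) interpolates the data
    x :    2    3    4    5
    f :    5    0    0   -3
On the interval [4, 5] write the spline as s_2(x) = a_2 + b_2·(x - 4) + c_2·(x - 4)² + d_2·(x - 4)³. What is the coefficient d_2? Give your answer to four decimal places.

1.1333

Put M_i = s'' at the i-th knot. Here h = (1, 1, 1) and Δ = (-5, 0, -3), so the interior equations h_(i-1)·M_(i-1) + 2(h_(i-1)+h_i)·M_i + h_i·M_(i+1) = 6(Δ_i − Δ_(i-1)) read
  1·M_0 + 4·M_1 + 1·M_2 = 6(Δ_1 - Δ_0) = 30
  1·M_1 + 4·M_2 + 1·M_3 = 6(Δ_2 - Δ_1) = -18
Natural end conditions: M_0 = M_3 = 0.
Hence M_0 = 0, M_1 = 46/5, M_2 = -34/5, M_3 = 0.
On [4, 5], with s_2(x) = a_2 + b_2·(x - 4) + c_2·(x - 4)² + d_2·(x - 4)³: c_2 = M_2/2 = -17/5, d_2 = (M_3 - M_2)/(6h_2) = 17/15, b_2 = Δ_2 - h_2(2M_2 + M_3)/6 = -11/15.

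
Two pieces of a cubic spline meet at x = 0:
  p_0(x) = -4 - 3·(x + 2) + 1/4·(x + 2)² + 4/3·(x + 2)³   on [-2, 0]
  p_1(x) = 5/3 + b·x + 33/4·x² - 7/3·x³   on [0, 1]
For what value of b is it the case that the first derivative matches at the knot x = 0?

p_0'(x) = -3 + 1/2·(x + 2) + 4·(x + 2)², so p_0'(0) = 14. On the right, p_1'(0) = b, so b = 14.

14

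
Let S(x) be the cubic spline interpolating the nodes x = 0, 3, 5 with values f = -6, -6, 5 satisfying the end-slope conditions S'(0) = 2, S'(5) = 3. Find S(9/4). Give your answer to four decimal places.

-7.2586

Let M_i = S''(x_i). Step sizes h_i = 3, 2; slopes of the chords Δ_i = (y_(i+1) - y_i)/h_i = 0, 11/2.
  3·M_0 + 10·M_1 + 2·M_2 = 6(Δ_1 - Δ_0) = 33
Clamped end conditions give two more equations: 2h_0·M_0 + h_0·M_1 = 6(Δ_0 - S'(0)) = -12 and h_1·M_1 + 2h_1·M_2 = 6(S'(5) - Δ_1) = -15.
Forward elimination and back-substitution give M_0 = -51/10, M_1 = 31/5, M_2 = -137/20.
On [0, 3], S(x) = -6 + 2·x - 51/20·x² + 113/180·x³.
With x = 9/4: S(9/4) = -9291/1280.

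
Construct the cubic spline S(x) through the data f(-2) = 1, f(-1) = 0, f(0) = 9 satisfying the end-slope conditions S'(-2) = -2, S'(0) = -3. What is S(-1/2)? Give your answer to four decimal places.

Let σ_i = S''(x_i). Step sizes h_i = 1, 1; slopes of the chords Δ_i = (y_(i+1) - y_i)/h_i = -1, 9.
  1·σ_0 + 4·σ_1 + 1·σ_2 = 6(Δ_1 - Δ_0) = 60
Clamped end conditions give two more equations: 2h_0·σ_0 + h_0·σ_1 = 6(Δ_0 - S'(-2)) = 6 and h_1·σ_1 + 2h_1·σ_2 = 6(S'(0) - Δ_1) = -72.
Solving the tridiagonal system: σ_0 = -25/2, σ_1 = 31, σ_2 = -103/2.
On [-1, 0], S(x) = 0 + 29/4·(x + 1) + 31/2·(x + 1)² - 55/4·(x + 1)³.
With (x + 1) = 1/2: S(-1/2) = 185/32.

5.7813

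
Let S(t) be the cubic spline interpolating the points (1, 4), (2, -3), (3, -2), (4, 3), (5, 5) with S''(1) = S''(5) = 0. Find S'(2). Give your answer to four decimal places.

Let M_i = S''(x_i). Step sizes h_i = 1, 1, 1, 1; slopes of the chords Δ_i = (y_(i+1) - y_i)/h_i = -7, 1, 5, 2.
  1·M_0 + 4·M_1 + 1·M_2 = 6(Δ_1 - Δ_0) = 48
  1·M_1 + 4·M_2 + 1·M_3 = 6(Δ_2 - Δ_1) = 24
  1·M_2 + 4·M_3 + 1·M_4 = 6(Δ_3 - Δ_2) = -18
Natural end conditions: M_0 = M_4 = 0.
Solving the tridiagonal system: M_0 = 0, M_1 = 303/28, M_2 = 33/7, M_3 = -159/28, M_4 = 0.
On [2, 3], S'(t) = b_1 + 2c_1·(t - 2) + 3d_1·(t - 2)² with b_1 = Δ_1 - h_1(2M_1 + M_2)/6 = -95/28, c_1 = M_1/2 = 303/56, d_1 = (M_2 - M_1)/(6h_1) = -57/56. So S'(2) = -95/28.

-3.3929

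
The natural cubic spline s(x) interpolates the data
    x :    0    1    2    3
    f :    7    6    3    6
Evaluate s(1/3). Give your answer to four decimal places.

6.9432

Write σ_i for s''(x_i). With h_i = 1, 1, 1 and divided differences Δ_i = -1, -3, 3, the continuity of s' gives the tridiagonal system
  1·σ_0 + 4·σ_1 + 1·σ_2 = 6(Δ_1 - Δ_0) = -12
  1·σ_1 + 4·σ_2 + 1·σ_3 = 6(Δ_2 - Δ_1) = 36
Natural end conditions: σ_0 = σ_3 = 0.
Forward elimination and back-substitution give σ_0 = 0, σ_1 = -28/5, σ_2 = 52/5, σ_3 = 0.
On [0, 1], s(x) = 7 - 1/15·x + 0·x² - 14/15·x³.
With x = 1/3: s(1/3) = 2812/405.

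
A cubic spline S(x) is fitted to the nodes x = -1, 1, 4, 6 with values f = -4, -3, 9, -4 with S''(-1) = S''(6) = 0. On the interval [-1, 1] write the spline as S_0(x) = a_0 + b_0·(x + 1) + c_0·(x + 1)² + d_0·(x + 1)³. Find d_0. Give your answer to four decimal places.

0.3654

With σ_i denoting the second derivative at x_i, h_i = 2, 3, 2, and Δ_i = (y_(i+1) − y_i)/h_i = 1/2, 4, -13/2:
  2·σ_0 + 10·σ_1 + 3·σ_2 = 6(Δ_1 - Δ_0) = 21
  3·σ_1 + 10·σ_2 + 2·σ_3 = 6(Δ_2 - Δ_1) = -63
Natural end conditions: σ_0 = σ_3 = 0.
Hence σ_0 = 0, σ_1 = 57/13, σ_2 = -99/13, σ_3 = 0.
On [-1, 1], with S_0(x) = a_0 + b_0·(x + 1) + c_0·(x + 1)² + d_0·(x + 1)³: c_0 = σ_0/2 = 0, d_0 = (σ_1 - σ_0)/(6h_0) = 19/52, b_0 = Δ_0 - h_0(2σ_0 + σ_1)/6 = -25/26.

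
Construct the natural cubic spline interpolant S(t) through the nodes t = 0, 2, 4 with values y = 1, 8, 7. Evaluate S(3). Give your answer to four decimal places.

8.2500

Write m_i for S''(x_i). With h_i = 2, 2 and divided differences Δ_i = 7/2, -1/2, the continuity of S' gives the tridiagonal system
  2·m_0 + 8·m_1 + 2·m_2 = 6(Δ_1 - Δ_0) = -24
Natural end conditions: m_0 = m_2 = 0.
Solving: m_0 = 0, m_1 = -3, m_2 = 0.
On [2, 4], S(t) = 8 + 3/2·(t - 2) - 3/2·(t - 2)² + 1/4·(t - 2)³.
With (t - 2) = 1: S(3) = 33/4.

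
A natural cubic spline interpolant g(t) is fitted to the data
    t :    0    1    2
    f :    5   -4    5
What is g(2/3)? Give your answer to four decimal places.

-2.6667

Write M_i for g''(x_i). With h_i = 1, 1 and divided differences Δ_i = -9, 9, the continuity of g' gives the tridiagonal system
  1·M_0 + 4·M_1 + 1·M_2 = 6(Δ_1 - Δ_0) = 108
Natural end conditions: M_0 = M_2 = 0.
Hence M_0 = 0, M_1 = 27, M_2 = 0.
On [0, 1], g(t) = 5 - 27/2·t + 0·t² + 9/2·t³.
With t = 2/3: g(2/3) = -8/3.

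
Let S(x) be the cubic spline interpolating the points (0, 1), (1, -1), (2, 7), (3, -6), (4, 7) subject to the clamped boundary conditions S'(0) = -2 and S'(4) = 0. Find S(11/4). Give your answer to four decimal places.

Write σ_i for S''(x_i). With h_i = 1, 1, 1, 1 and divided differences Δ_i = -2, 8, -13, 13, the continuity of S' gives the tridiagonal system
  1·σ_0 + 4·σ_1 + 1·σ_2 = 6(Δ_1 - Δ_0) = 60
  1·σ_1 + 4·σ_2 + 1·σ_3 = 6(Δ_2 - Δ_1) = -126
  1·σ_2 + 4·σ_3 + 1·σ_4 = 6(Δ_3 - Δ_2) = 156
Clamped end conditions give two more equations: 2h_0·σ_0 + h_0·σ_1 = 6(Δ_0 - S'(0)) = 0 and h_3·σ_3 + 2h_3·σ_4 = 6(S'(4) - Δ_3) = -78.
Solving the tridiagonal system: σ_0 = -118/7, σ_1 = 236/7, σ_2 = -58, σ_3 = 506/7, σ_4 = -526/7.
On [2, 3], S(x) = 7 - 40/7·(x - 2) - 29·(x - 2)² + 152/7·(x - 2)³.
With (x - 2) = 3/4: S(11/4) = -71/16.

-4.4375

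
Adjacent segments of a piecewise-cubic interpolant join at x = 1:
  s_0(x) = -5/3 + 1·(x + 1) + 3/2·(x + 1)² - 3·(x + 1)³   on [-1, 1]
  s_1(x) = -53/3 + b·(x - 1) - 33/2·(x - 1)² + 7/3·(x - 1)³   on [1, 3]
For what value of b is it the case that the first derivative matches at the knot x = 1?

s_0'(x) = 1 + 3·(x + 1) - 9·(x + 1)², so s_0'(1) = -29. On the right, s_1'(1) = b, so b = -29.

-29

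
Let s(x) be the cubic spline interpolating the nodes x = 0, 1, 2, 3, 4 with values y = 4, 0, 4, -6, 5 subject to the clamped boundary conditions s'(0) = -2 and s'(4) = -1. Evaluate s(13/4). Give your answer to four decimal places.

Put M_i = s'' at the i-th knot. Here h = (1, 1, 1, 1) and Δ = (-4, 4, -10, 11), so the interior equations h_(i-1)·M_(i-1) + 2(h_(i-1)+h_i)·M_i + h_i·M_(i+1) = 6(Δ_i − Δ_(i-1)) read
  1·M_0 + 4·M_1 + 1·M_2 = 6(Δ_1 - Δ_0) = 48
  1·M_1 + 4·M_2 + 1·M_3 = 6(Δ_2 - Δ_1) = -84
  1·M_2 + 4·M_3 + 1·M_4 = 6(Δ_3 - Δ_2) = 126
Clamped end conditions give two more equations: 2h_0·M_0 + h_0·M_1 = 6(Δ_0 - s'(0)) = -12 and h_3·M_3 + 2h_3·M_4 = 6(s'(4) - Δ_3) = -72.
Solving: M_0 = -277/14, M_1 = 193/7, M_2 = -85/2, M_3 = 409/7, M_4 = -913/14.
On [3, 4], s(x) = -6 + 67/28·(x - 3) + 409/14·(x - 3)² - 577/28·(x - 3)³.
With (x - 3) = 1/4: s(13/4) = -6985/1792.

-3.8979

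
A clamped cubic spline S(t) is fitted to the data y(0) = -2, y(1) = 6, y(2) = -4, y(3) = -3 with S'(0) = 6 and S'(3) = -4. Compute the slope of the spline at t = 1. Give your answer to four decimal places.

With M_i denoting the second derivative at x_i, h_i = 1, 1, 1, and Δ_i = (y_(i+1) − y_i)/h_i = 8, -10, 1:
  1·M_0 + 4·M_1 + 1·M_2 = 6(Δ_1 - Δ_0) = -108
  1·M_1 + 4·M_2 + 1·M_3 = 6(Δ_2 - Δ_1) = 66
Clamped end conditions give two more equations: 2h_0·M_0 + h_0·M_1 = 6(Δ_0 - S'(0)) = 12 and h_2·M_2 + 2h_2·M_3 = 6(S'(3) - Δ_2) = -30.
Forward elimination and back-substitution give M_0 = 82/3, M_1 = -128/3, M_2 = 106/3, M_3 = -98/3.
On [1, 2], S'(t) = b_1 + 2c_1·(t - 1) + 3d_1·(t - 1)² with b_1 = Δ_1 - h_1(2M_1 + M_2)/6 = -5/3, c_1 = M_1/2 = -64/3, d_1 = (M_2 - M_1)/(6h_1) = 13. So S'(1) = -5/3.

-1.6667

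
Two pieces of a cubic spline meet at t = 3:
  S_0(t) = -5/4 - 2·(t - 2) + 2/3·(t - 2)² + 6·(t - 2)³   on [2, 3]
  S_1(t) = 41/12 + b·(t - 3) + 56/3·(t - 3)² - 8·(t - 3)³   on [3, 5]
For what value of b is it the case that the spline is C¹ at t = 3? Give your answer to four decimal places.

S_0'(t) = -2 + 4/3·(t - 2) + 18·(t - 2)², so S_0'(3) = 52/3. On the right, S_1'(3) = b, so b = 52/3.

17.3333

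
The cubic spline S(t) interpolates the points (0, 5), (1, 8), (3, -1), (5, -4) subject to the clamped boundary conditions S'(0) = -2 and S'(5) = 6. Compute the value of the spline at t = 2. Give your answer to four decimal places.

5.7880

Put M_i = S'' at the i-th knot. Here h = (1, 2, 2) and Δ = (3, -9/2, -3/2), so the interior equations h_(i-1)·M_(i-1) + 2(h_(i-1)+h_i)·M_i + h_i·M_(i+1) = 6(Δ_i − Δ_(i-1)) read
  1·M_0 + 6·M_1 + 2·M_2 = 6(Δ_1 - Δ_0) = -45
  2·M_1 + 8·M_2 + 2·M_3 = 6(Δ_2 - Δ_1) = 18
Clamped end conditions give two more equations: 2h_0·M_0 + h_0·M_1 = 6(Δ_0 - S'(0)) = 30 and h_2·M_2 + 2h_2·M_3 = 6(S'(5) - Δ_2) = 45.
Solving: M_0 = 482/23, M_1 = -274/23, M_2 = 127/46, M_3 = 227/23.
On [1, 3], S(t) = 8 + 58/23·(t - 1) - 137/23·(t - 1)² + 225/184·(t - 1)³.
With (t - 1) = 1: S(2) = 1065/184.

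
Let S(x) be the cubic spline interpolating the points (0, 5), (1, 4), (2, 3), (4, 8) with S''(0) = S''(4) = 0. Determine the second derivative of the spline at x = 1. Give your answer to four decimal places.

-0.9130

Put M_i = S'' at the i-th knot. Here h = (1, 1, 2) and Δ = (-1, -1, 5/2), so the interior equations h_(i-1)·M_(i-1) + 2(h_(i-1)+h_i)·M_i + h_i·M_(i+1) = 6(Δ_i − Δ_(i-1)) read
  1·M_0 + 4·M_1 + 1·M_2 = 6(Δ_1 - Δ_0) = 0
  1·M_1 + 6·M_2 + 2·M_3 = 6(Δ_2 - Δ_1) = 21
Natural end conditions: M_0 = M_3 = 0.
Solving the tridiagonal system: M_0 = 0, M_1 = -21/23, M_2 = 84/23, M_3 = 0.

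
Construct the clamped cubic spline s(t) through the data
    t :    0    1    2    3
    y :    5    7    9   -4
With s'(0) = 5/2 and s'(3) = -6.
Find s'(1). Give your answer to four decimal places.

4.3333

With m_i denoting the second derivative at x_i, h_i = 1, 1, 1, and Δ_i = (y_(i+1) − y_i)/h_i = 2, 2, -13:
  1·m_0 + 4·m_1 + 1·m_2 = 6(Δ_1 - Δ_0) = 0
  1·m_1 + 4·m_2 + 1·m_3 = 6(Δ_2 - Δ_1) = -90
Clamped end conditions give two more equations: 2h_0·m_0 + h_0·m_1 = 6(Δ_0 - s'(0)) = -3 and h_2·m_2 + 2h_2·m_3 = 6(s'(3) - Δ_2) = 42.
Hence m_0 = -20/3, m_1 = 31/3, m_2 = -104/3, m_3 = 115/3.
On [1, 2], s'(t) = b_1 + 2c_1·(t - 1) + 3d_1·(t - 1)² with b_1 = Δ_1 - h_1(2m_1 + m_2)/6 = 13/3, c_1 = m_1/2 = 31/6, d_1 = (m_2 - m_1)/(6h_1) = -15/2. So s'(1) = 13/3.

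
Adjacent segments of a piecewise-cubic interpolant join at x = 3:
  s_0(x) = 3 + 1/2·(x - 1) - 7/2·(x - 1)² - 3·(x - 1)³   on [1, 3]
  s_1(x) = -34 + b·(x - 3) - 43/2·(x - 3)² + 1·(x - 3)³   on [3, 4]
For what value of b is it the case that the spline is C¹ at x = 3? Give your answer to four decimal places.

s_0'(x) = 1/2 - 7·(x - 1) - 9·(x - 1)², so s_0'(3) = -99/2. On the right, s_1'(3) = b, so b = -99/2.

-49.5000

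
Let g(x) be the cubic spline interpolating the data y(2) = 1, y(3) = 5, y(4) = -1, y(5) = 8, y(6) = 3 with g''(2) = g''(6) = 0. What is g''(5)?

-30

With M_i denoting the second derivative at x_i, h_i = 1, 1, 1, 1, and Δ_i = (y_(i+1) − y_i)/h_i = 4, -6, 9, -5:
  1·M_0 + 4·M_1 + 1·M_2 = 6(Δ_1 - Δ_0) = -60
  1·M_1 + 4·M_2 + 1·M_3 = 6(Δ_2 - Δ_1) = 90
  1·M_2 + 4·M_3 + 1·M_4 = 6(Δ_3 - Δ_2) = -84
Natural end conditions: M_0 = M_4 = 0.
Forward elimination and back-substitution give M_0 = 0, M_1 = -24, M_2 = 36, M_3 = -30, M_4 = 0.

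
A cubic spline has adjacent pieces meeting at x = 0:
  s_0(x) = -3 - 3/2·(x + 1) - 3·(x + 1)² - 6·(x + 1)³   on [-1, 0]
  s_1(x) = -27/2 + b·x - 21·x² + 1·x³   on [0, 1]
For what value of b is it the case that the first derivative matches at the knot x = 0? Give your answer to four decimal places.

s_0'(x) = -3/2 - 6·(x + 1) - 18·(x + 1)², so s_0'(0) = -51/2. On the right, s_1'(0) = b, so b = -51/2.

-25.5000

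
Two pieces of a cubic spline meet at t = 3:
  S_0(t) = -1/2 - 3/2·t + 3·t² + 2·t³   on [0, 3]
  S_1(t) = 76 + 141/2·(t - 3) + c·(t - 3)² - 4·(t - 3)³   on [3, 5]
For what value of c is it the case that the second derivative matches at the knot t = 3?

21

S_0''(t) = 6 + 12·t, so S_0''(3) = 42. On the right, S_1''(3) = 2c, so c = 21.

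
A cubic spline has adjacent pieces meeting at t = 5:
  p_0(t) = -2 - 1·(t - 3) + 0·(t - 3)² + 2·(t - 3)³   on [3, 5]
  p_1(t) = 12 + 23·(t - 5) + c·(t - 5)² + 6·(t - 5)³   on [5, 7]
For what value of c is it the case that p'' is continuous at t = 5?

12

p_0''(t) = 0 + 12·(t - 3), so p_0''(5) = 24. On the right, p_1''(5) = 2c, so c = 12.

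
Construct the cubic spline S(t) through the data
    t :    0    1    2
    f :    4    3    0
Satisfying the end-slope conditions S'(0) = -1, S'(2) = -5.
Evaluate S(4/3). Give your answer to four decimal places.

2.3704

With M_i denoting the second derivative at x_i, h_i = 1, 1, and Δ_i = (y_(i+1) − y_i)/h_i = -1, -3:
  1·M_0 + 4·M_1 + 1·M_2 = 6(Δ_1 - Δ_0) = -12
Clamped end conditions give two more equations: 2h_0·M_0 + h_0·M_1 = 6(Δ_0 - S'(0)) = 0 and h_1·M_1 + 2h_1·M_2 = 6(S'(2) - Δ_1) = -12.
Hence M_0 = 1, M_1 = -2, M_2 = -5.
On [1, 2], S(t) = 3 - 3/2·(t - 1) - 1·(t - 1)² - 1/2·(t - 1)³.
With (t - 1) = 1/3: S(4/3) = 64/27.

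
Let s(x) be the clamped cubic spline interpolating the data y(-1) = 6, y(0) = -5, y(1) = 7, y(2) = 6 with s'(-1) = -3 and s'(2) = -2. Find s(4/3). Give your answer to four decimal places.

8.2123

With m_i denoting the second derivative at x_i, h_i = 1, 1, 1, and Δ_i = (y_(i+1) − y_i)/h_i = -11, 12, -1:
  1·m_0 + 4·m_1 + 1·m_2 = 6(Δ_1 - Δ_0) = 138
  1·m_1 + 4·m_2 + 1·m_3 = 6(Δ_2 - Δ_1) = -78
Clamped end conditions give two more equations: 2h_0·m_0 + h_0·m_1 = 6(Δ_0 - s'(-1)) = -48 and h_2·m_2 + 2h_2·m_3 = 6(s'(2) - Δ_2) = -6.
Forward elimination and back-substitution give m_0 = -788/15, m_1 = 856/15, m_2 = -566/15, m_3 = 238/15.
On [1, 2], s(x) = 7 + 134/15·(x - 1) - 283/15·(x - 1)² + 134/15·(x - 1)³.
With (x - 1) = 1/3: s(4/3) = 3326/405.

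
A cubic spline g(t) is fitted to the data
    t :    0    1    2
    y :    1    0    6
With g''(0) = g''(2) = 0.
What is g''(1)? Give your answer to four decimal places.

Put M_i = g'' at the i-th knot. Here h = (1, 1) and Δ = (-1, 6), so the interior equations h_(i-1)·M_(i-1) + 2(h_(i-1)+h_i)·M_i + h_i·M_(i+1) = 6(Δ_i − Δ_(i-1)) read
  1·M_0 + 4·M_1 + 1·M_2 = 6(Δ_1 - Δ_0) = 42
Natural end conditions: M_0 = M_2 = 0.
Solving the tridiagonal system: M_0 = 0, M_1 = 21/2, M_2 = 0.

10.5000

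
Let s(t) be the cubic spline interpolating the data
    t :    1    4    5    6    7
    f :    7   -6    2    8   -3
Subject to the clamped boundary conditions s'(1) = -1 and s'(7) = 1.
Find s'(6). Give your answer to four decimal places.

Write σ_i for s''(x_i). With h_i = 3, 1, 1, 1 and divided differences Δ_i = -13/3, 8, 6, -11, the continuity of s' gives the tridiagonal system
  3·σ_0 + 8·σ_1 + 1·σ_2 = 6(Δ_1 - Δ_0) = 74
  1·σ_1 + 4·σ_2 + 1·σ_3 = 6(Δ_2 - Δ_1) = -12
  1·σ_2 + 4·σ_3 + 1·σ_4 = 6(Δ_3 - Δ_2) = -102
Clamped end conditions give two more equations: 2h_0·σ_0 + h_0·σ_1 = 6(Δ_0 - s'(1)) = -20 and h_3·σ_3 + 2h_3·σ_4 = 6(s'(7) - Δ_3) = 72.
Solving: σ_0 = -256/27, σ_1 = 332/27, σ_2 = 110/27, σ_3 = -1096/27, σ_4 = 1520/27.
On [6, 7], s'(t) = b_3 + 2c_3·(t - 6) + 3d_3·(t - 6)² with b_3 = Δ_3 - h_3(2σ_3 + σ_4)/6 = -185/27, c_3 = σ_3/2 = -548/27, d_3 = (σ_4 - σ_3)/(6h_3) = 436/27. So s'(6) = -185/27.

-6.8519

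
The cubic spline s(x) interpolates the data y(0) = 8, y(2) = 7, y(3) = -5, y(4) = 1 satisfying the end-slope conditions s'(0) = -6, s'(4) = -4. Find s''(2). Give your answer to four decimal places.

-26.5000

With m_i denoting the second derivative at x_i, h_i = 2, 1, 1, and Δ_i = (y_(i+1) − y_i)/h_i = -1/2, -12, 6:
  2·m_0 + 6·m_1 + 1·m_2 = 6(Δ_1 - Δ_0) = -69
  1·m_1 + 4·m_2 + 1·m_3 = 6(Δ_2 - Δ_1) = 108
Clamped end conditions give two more equations: 2h_0·m_0 + h_0·m_1 = 6(Δ_0 - s'(0)) = 33 and h_2·m_2 + 2h_2·m_3 = 6(s'(4) - Δ_2) = -60.
Solving the tridiagonal system: m_0 = 43/2, m_1 = -53/2, m_2 = 47, m_3 = -107/2.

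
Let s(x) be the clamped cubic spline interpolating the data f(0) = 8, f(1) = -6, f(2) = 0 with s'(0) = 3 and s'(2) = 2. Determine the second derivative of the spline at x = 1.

Put M_i = s'' at the i-th knot. Here h = (1, 1) and Δ = (-14, 6), so the interior equations h_(i-1)·M_(i-1) + 2(h_(i-1)+h_i)·M_i + h_i·M_(i+1) = 6(Δ_i − Δ_(i-1)) read
  1·M_0 + 4·M_1 + 1·M_2 = 6(Δ_1 - Δ_0) = 120
Clamped end conditions give two more equations: 2h_0·M_0 + h_0·M_1 = 6(Δ_0 - s'(0)) = -102 and h_1·M_1 + 2h_1·M_2 = 6(s'(2) - Δ_1) = -24.
Solving the tridiagonal system: M_0 = -163/2, M_1 = 61, M_2 = -85/2.

61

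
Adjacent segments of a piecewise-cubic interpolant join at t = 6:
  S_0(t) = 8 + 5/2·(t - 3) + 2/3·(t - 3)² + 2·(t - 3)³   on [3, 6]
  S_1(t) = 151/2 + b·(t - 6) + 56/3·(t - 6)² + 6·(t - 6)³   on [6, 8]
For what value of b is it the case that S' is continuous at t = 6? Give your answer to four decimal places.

60.5000

S_0'(t) = 5/2 + 4/3·(t - 3) + 6·(t - 3)², so S_0'(6) = 121/2. On the right, S_1'(6) = b, so b = 121/2.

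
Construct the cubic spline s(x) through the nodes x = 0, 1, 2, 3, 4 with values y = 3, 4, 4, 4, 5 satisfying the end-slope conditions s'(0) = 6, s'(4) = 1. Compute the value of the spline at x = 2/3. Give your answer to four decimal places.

4.2989

With M_i denoting the second derivative at x_i, h_i = 1, 1, 1, 1, and Δ_i = (y_(i+1) − y_i)/h_i = 1, 0, 0, 1:
  1·M_0 + 4·M_1 + 1·M_2 = 6(Δ_1 - Δ_0) = -6
  1·M_1 + 4·M_2 + 1·M_3 = 6(Δ_2 - Δ_1) = 0
  1·M_2 + 4·M_3 + 1·M_4 = 6(Δ_3 - Δ_2) = 6
Clamped end conditions give two more equations: 2h_0·M_0 + h_0·M_1 = 6(Δ_0 - s'(0)) = -30 and h_3·M_3 + 2h_3·M_4 = 6(s'(4) - Δ_3) = 0.
Forward elimination and back-substitution give M_0 = -461/28, M_1 = 41/14, M_2 = -5/4, M_3 = 29/14, M_4 = -29/28.
On [0, 1], s(x) = 3 + 6·x - 461/56·x² + 181/56·x³.
With x = 2/3: s(2/3) = 1625/378.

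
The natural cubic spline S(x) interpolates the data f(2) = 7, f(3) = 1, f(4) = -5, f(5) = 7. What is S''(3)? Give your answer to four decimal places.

Put M_i = S'' at the i-th knot. Here h = (1, 1, 1) and Δ = (-6, -6, 12), so the interior equations h_(i-1)·M_(i-1) + 2(h_(i-1)+h_i)·M_i + h_i·M_(i+1) = 6(Δ_i − Δ_(i-1)) read
  1·M_0 + 4·M_1 + 1·M_2 = 6(Δ_1 - Δ_0) = 0
  1·M_1 + 4·M_2 + 1·M_3 = 6(Δ_2 - Δ_1) = 108
Natural end conditions: M_0 = M_3 = 0.
Solving: M_0 = 0, M_1 = -36/5, M_2 = 144/5, M_3 = 0.

-7.2000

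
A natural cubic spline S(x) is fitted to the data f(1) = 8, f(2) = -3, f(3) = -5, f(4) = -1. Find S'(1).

Write M_i for S''(x_i). With h_i = 1, 1, 1 and divided differences Δ_i = -11, -2, 4, the continuity of S' gives the tridiagonal system
  1·M_0 + 4·M_1 + 1·M_2 = 6(Δ_1 - Δ_0) = 54
  1·M_1 + 4·M_2 + 1·M_3 = 6(Δ_2 - Δ_1) = 36
Natural end conditions: M_0 = M_3 = 0.
Forward elimination and back-substitution give M_0 = 0, M_1 = 12, M_2 = 6, M_3 = 0.
On [1, 2], S'(x) = b_0 + 2c_0·(x - 1) + 3d_0·(x - 1)² with b_0 = Δ_0 - h_0(2M_0 + M_1)/6 = -13, c_0 = M_0/2 = 0, d_0 = (M_1 - M_0)/(6h_0) = 2. So S'(1) = -13.

-13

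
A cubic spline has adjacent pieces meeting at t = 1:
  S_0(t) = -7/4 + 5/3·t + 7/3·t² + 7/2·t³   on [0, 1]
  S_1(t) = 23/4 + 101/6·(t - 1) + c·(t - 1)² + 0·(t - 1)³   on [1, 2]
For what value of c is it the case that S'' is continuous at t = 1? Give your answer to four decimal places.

12.8333

S_0''(t) = 14/3 + 21·t, so S_0''(1) = 77/3. On the right, S_1''(1) = 2c, so c = 77/6.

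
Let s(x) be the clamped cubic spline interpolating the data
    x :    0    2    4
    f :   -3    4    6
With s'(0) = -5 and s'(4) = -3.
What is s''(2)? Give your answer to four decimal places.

Write M_i for s''(x_i). With h_i = 2, 2 and divided differences Δ_i = 7/2, 1, the continuity of s' gives the tridiagonal system
  2·M_0 + 8·M_1 + 2·M_2 = 6(Δ_1 - Δ_0) = -15
Clamped end conditions give two more equations: 2h_0·M_0 + h_0·M_1 = 6(Δ_0 - s'(0)) = 51 and h_1·M_1 + 2h_1·M_2 = 6(s'(4) - Δ_1) = -24.
Forward elimination and back-substitution give M_0 = 121/8, M_1 = -19/4, M_2 = -29/8.

-4.7500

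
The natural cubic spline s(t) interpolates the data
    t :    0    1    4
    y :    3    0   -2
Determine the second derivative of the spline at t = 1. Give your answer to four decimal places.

1.7500

Let M_i = s''(x_i). Step sizes h_i = 1, 3; slopes of the chords Δ_i = (y_(i+1) - y_i)/h_i = -3, -2/3.
  1·M_0 + 8·M_1 + 3·M_2 = 6(Δ_1 - Δ_0) = 14
Natural end conditions: M_0 = M_2 = 0.
Solving: M_0 = 0, M_1 = 7/4, M_2 = 0.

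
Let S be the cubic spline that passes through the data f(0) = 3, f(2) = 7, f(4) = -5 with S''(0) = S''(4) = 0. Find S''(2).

-6

Let M_i = S''(x_i). Step sizes h_i = 2, 2; slopes of the chords Δ_i = (y_(i+1) - y_i)/h_i = 2, -6.
  2·M_0 + 8·M_1 + 2·M_2 = 6(Δ_1 - Δ_0) = -48
Natural end conditions: M_0 = M_2 = 0.
Forward elimination and back-substitution give M_0 = 0, M_1 = -6, M_2 = 0.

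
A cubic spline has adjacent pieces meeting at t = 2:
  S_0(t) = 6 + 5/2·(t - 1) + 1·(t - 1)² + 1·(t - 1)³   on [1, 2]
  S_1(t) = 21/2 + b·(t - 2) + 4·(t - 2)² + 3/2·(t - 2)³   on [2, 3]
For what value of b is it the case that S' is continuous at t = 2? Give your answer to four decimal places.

7.5000

S_0'(t) = 5/2 + 2·(t - 1) + 3·(t - 1)², so S_0'(2) = 15/2. On the right, S_1'(2) = b, so b = 15/2.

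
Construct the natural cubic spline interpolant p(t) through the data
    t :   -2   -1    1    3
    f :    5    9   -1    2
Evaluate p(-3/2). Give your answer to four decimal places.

Let M_i = p''(x_i). Step sizes h_i = 1, 2, 2; slopes of the chords Δ_i = (y_(i+1) - y_i)/h_i = 4, -5, 3/2.
  1·M_0 + 6·M_1 + 2·M_2 = 6(Δ_1 - Δ_0) = -54
  2·M_1 + 8·M_2 + 2·M_3 = 6(Δ_2 - Δ_1) = 39
Natural end conditions: M_0 = M_3 = 0.
Hence M_0 = 0, M_1 = -255/22, M_2 = 171/22, M_3 = 0.
On [-2, -1], p(t) = 5 + 261/44·(t + 2) + 0·(t + 2)² - 85/44·(t + 2)³.
With (t + 2) = 1/2: p(-3/2) = 2719/352.

7.7244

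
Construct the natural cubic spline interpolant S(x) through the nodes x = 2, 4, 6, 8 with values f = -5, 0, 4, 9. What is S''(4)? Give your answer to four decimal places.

Put m_i = S'' at the i-th knot. Here h = (2, 2, 2) and Δ = (5/2, 2, 5/2), so the interior equations h_(i-1)·m_(i-1) + 2(h_(i-1)+h_i)·m_i + h_i·m_(i+1) = 6(Δ_i − Δ_(i-1)) read
  2·m_0 + 8·m_1 + 2·m_2 = 6(Δ_1 - Δ_0) = -3
  2·m_1 + 8·m_2 + 2·m_3 = 6(Δ_2 - Δ_1) = 3
Natural end conditions: m_0 = m_3 = 0.
Forward elimination and back-substitution give m_0 = 0, m_1 = -1/2, m_2 = 1/2, m_3 = 0.

-0.5000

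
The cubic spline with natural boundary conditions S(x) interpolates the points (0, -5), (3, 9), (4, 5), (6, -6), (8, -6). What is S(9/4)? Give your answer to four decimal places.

8.5762

Put M_i = S'' at the i-th knot. Here h = (3, 1, 2, 2) and Δ = (14/3, -4, -11/2, 0), so the interior equations h_(i-1)·M_(i-1) + 2(h_(i-1)+h_i)·M_i + h_i·M_(i+1) = 6(Δ_i − Δ_(i-1)) read
  3·M_0 + 8·M_1 + 1·M_2 = 6(Δ_1 - Δ_0) = -52
  1·M_1 + 6·M_2 + 2·M_3 = 6(Δ_2 - Δ_1) = -9
  2·M_2 + 8·M_3 + 2·M_4 = 6(Δ_3 - Δ_2) = 33
Natural end conditions: M_0 = M_4 = 0.
Hence M_0 = 0, M_1 = -25/4, M_2 = -2, M_3 = 37/8, M_4 = 0.
On [0, 3], S(x) = -5 + 187/24·x + 0·x² - 25/72·x³.
With x = 9/4: S(9/4) = 4391/512.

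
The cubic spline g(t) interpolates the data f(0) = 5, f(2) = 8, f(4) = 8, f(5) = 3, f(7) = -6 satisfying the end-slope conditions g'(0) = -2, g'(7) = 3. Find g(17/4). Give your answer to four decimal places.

7.0864

With σ_i denoting the second derivative at x_i, h_i = 2, 2, 1, 2, and Δ_i = (y_(i+1) − y_i)/h_i = 3/2, 0, -5, -9/2:
  2·σ_0 + 8·σ_1 + 2·σ_2 = 6(Δ_1 - Δ_0) = -9
  2·σ_1 + 6·σ_2 + 1·σ_3 = 6(Δ_2 - Δ_1) = -30
  1·σ_2 + 6·σ_3 + 2·σ_4 = 6(Δ_3 - Δ_2) = 3
Clamped end conditions give two more equations: 2h_0·σ_0 + h_0·σ_1 = 6(Δ_0 - g'(0)) = 21 and h_3·σ_3 + 2h_3·σ_4 = 6(g'(7) - Δ_3) = 45.
Forward elimination and back-substitution give σ_0 = 371/61, σ_1 = -203/122, σ_2 = -479/122, σ_3 = -190/61, σ_4 = 3125/244.
On [4, 5], g(t) = 8 - 387/122·(t - 4) - 479/244·(t - 4)² + 33/244·(t - 4)³.
With (t - 4) = 1/4: g(17/4) = 110661/15616.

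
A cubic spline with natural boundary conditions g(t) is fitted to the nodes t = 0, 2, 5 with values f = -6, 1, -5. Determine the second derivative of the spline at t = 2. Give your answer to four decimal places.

-3.3000

Put m_i = g'' at the i-th knot. Here h = (2, 3) and Δ = (7/2, -2), so the interior equations h_(i-1)·m_(i-1) + 2(h_(i-1)+h_i)·m_i + h_i·m_(i+1) = 6(Δ_i − Δ_(i-1)) read
  2·m_0 + 10·m_1 + 3·m_2 = 6(Δ_1 - Δ_0) = -33
Natural end conditions: m_0 = m_2 = 0.
Solving: m_0 = 0, m_1 = -33/10, m_2 = 0.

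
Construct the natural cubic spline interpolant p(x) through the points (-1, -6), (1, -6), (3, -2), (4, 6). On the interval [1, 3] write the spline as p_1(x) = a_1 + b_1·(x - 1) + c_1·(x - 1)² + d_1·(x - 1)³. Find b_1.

Let M_i = p''(x_i). Step sizes h_i = 2, 2, 1; slopes of the chords Δ_i = (y_(i+1) - y_i)/h_i = 0, 2, 8.
  2·M_0 + 8·M_1 + 2·M_2 = 6(Δ_1 - Δ_0) = 12
  2·M_1 + 6·M_2 + 1·M_3 = 6(Δ_2 - Δ_1) = 36
Natural end conditions: M_0 = M_3 = 0.
Solving the tridiagonal system: M_0 = 0, M_1 = 0, M_2 = 6, M_3 = 0.
On [1, 3], with p_1(x) = a_1 + b_1·(x - 1) + c_1·(x - 1)² + d_1·(x - 1)³: c_1 = M_1/2 = 0, d_1 = (M_2 - M_1)/(6h_1) = 1/2, b_1 = Δ_1 - h_1(2M_1 + M_2)/6 = 0.

0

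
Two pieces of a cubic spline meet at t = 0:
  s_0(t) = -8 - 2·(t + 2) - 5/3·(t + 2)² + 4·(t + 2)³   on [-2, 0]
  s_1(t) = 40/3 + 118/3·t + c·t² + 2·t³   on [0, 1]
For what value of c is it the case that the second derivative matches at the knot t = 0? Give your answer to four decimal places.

22.3333

s_0''(t) = -10/3 + 24·(t + 2), so s_0''(0) = 134/3. On the right, s_1''(0) = 2c, so c = 67/3.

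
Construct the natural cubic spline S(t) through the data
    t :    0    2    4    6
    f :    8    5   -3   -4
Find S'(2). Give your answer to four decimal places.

Let M_i = S''(x_i). Step sizes h_i = 2, 2, 2; slopes of the chords Δ_i = (y_(i+1) - y_i)/h_i = -3/2, -4, -1/2.
  2·M_0 + 8·M_1 + 2·M_2 = 6(Δ_1 - Δ_0) = -15
  2·M_1 + 8·M_2 + 2·M_3 = 6(Δ_2 - Δ_1) = 21
Natural end conditions: M_0 = M_3 = 0.
Solving the tridiagonal system: M_0 = 0, M_1 = -27/10, M_2 = 33/10, M_3 = 0.
On [2, 4], S'(t) = b_1 + 2c_1·(t - 2) + 3d_1·(t - 2)² with b_1 = Δ_1 - h_1(2M_1 + M_2)/6 = -33/10, c_1 = M_1/2 = -27/20, d_1 = (M_2 - M_1)/(6h_1) = 1/2. So S'(2) = -33/10.

-3.3000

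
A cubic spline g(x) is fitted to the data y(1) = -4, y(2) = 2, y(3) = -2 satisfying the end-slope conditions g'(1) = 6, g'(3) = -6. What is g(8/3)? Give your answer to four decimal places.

With m_i denoting the second derivative at x_i, h_i = 1, 1, and Δ_i = (y_(i+1) − y_i)/h_i = 6, -4:
  1·m_0 + 4·m_1 + 1·m_2 = 6(Δ_1 - Δ_0) = -60
Clamped end conditions give two more equations: 2h_0·m_0 + h_0·m_1 = 6(Δ_0 - g'(1)) = 0 and h_1·m_1 + 2h_1·m_2 = 6(g'(3) - Δ_1) = -12.
Forward elimination and back-substitution give m_0 = 9, m_1 = -18, m_2 = 3.
On [2, 3], g(x) = 2 + 3/2·(x - 2) - 9·(x - 2)² + 7/2·(x - 2)³.
With (x - 2) = 2/3: g(8/3) = 1/27.

0.0370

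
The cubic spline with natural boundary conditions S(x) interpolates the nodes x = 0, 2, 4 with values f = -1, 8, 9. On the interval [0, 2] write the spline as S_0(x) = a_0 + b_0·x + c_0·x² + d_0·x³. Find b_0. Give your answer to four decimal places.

5.5000

Write M_i for S''(x_i). With h_i = 2, 2 and divided differences Δ_i = 9/2, 1/2, the continuity of S' gives the tridiagonal system
  2·M_0 + 8·M_1 + 2·M_2 = 6(Δ_1 - Δ_0) = -24
Natural end conditions: M_0 = M_2 = 0.
Solving: M_0 = 0, M_1 = -3, M_2 = 0.
On [0, 2], with S_0(x) = a_0 + b_0·x + c_0·x² + d_0·x³: c_0 = M_0/2 = 0, d_0 = (M_1 - M_0)/(6h_0) = -1/4, b_0 = Δ_0 - h_0(2M_0 + M_1)/6 = 11/2.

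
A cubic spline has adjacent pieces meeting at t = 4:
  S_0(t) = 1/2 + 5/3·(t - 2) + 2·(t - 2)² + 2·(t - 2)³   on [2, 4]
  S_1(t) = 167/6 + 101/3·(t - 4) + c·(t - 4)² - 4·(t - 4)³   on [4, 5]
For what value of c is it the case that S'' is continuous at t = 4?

14

S_0''(t) = 4 + 12·(t - 2), so S_0''(4) = 28. On the right, S_1''(4) = 2c, so c = 14.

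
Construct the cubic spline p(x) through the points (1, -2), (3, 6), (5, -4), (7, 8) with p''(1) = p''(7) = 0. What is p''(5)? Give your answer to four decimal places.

With M_i denoting the second derivative at x_i, h_i = 2, 2, 2, and Δ_i = (y_(i+1) − y_i)/h_i = 4, -5, 6:
  2·M_0 + 8·M_1 + 2·M_2 = 6(Δ_1 - Δ_0) = -54
  2·M_1 + 8·M_2 + 2·M_3 = 6(Δ_2 - Δ_1) = 66
Natural end conditions: M_0 = M_3 = 0.
Solving: M_0 = 0, M_1 = -47/5, M_2 = 53/5, M_3 = 0.

10.6000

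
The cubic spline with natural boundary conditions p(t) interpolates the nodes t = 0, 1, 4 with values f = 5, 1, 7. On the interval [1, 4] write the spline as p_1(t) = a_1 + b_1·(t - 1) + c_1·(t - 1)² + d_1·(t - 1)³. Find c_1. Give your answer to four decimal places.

2.2500

Let M_i = p''(x_i). Step sizes h_i = 1, 3; slopes of the chords Δ_i = (y_(i+1) - y_i)/h_i = -4, 2.
  1·M_0 + 8·M_1 + 3·M_2 = 6(Δ_1 - Δ_0) = 36
Natural end conditions: M_0 = M_2 = 0.
Hence M_0 = 0, M_1 = 9/2, M_2 = 0.
On [1, 4], with p_1(t) = a_1 + b_1·(t - 1) + c_1·(t - 1)² + d_1·(t - 1)³: c_1 = M_1/2 = 9/4, d_1 = (M_2 - M_1)/(6h_1) = -1/4, b_1 = Δ_1 - h_1(2M_1 + M_2)/6 = -5/2.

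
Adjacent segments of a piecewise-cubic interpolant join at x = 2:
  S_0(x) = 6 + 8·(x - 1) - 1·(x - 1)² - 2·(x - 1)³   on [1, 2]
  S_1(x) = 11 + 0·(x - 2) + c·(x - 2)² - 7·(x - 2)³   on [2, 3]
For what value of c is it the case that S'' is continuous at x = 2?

-7

S_0''(x) = -2 - 12·(x - 1), so S_0''(2) = -14. On the right, S_1''(2) = 2c, so c = -7.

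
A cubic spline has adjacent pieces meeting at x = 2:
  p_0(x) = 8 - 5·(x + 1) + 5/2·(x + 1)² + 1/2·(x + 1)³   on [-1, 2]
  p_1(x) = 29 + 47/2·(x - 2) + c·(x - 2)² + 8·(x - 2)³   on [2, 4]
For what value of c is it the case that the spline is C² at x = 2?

7

p_0''(x) = 5 + 3·(x + 1), so p_0''(2) = 14. On the right, p_1''(2) = 2c, so c = 7.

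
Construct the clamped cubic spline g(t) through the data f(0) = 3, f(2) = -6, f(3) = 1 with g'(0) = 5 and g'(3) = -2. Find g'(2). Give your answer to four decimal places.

Put M_i = g'' at the i-th knot. Here h = (2, 1) and Δ = (-9/2, 7), so the interior equations h_(i-1)·M_(i-1) + 2(h_(i-1)+h_i)·M_i + h_i·M_(i+1) = 6(Δ_i − Δ_(i-1)) read
  2·M_0 + 6·M_1 + 1·M_2 = 6(Δ_1 - Δ_0) = 69
Clamped end conditions give two more equations: 2h_0·M_0 + h_0·M_1 = 6(Δ_0 - g'(0)) = -57 and h_1·M_1 + 2h_1·M_2 = 6(g'(3) - Δ_1) = -54.
Forward elimination and back-substitution give M_0 = -337/12, M_1 = 83/3, M_2 = -245/6.
On [2, 3], g'(t) = b_1 + 2c_1·(t - 2) + 3d_1·(t - 2)² with b_1 = Δ_1 - h_1(2M_1 + M_2)/6 = 55/12, c_1 = M_1/2 = 83/6, d_1 = (M_2 - M_1)/(6h_1) = -137/12. So g'(2) = 55/12.

4.5833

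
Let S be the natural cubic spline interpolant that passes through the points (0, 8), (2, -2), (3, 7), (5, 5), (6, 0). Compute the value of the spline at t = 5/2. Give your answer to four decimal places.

With m_i denoting the second derivative at x_i, h_i = 2, 1, 2, 1, and Δ_i = (y_(i+1) − y_i)/h_i = -5, 9, -1, -5:
  2·m_0 + 6·m_1 + 1·m_2 = 6(Δ_1 - Δ_0) = 84
  1·m_1 + 6·m_2 + 2·m_3 = 6(Δ_2 - Δ_1) = -60
  2·m_2 + 6·m_3 + 1·m_4 = 6(Δ_3 - Δ_2) = -24
Natural end conditions: m_0 = m_4 = 0.
Solving: m_0 = 0, m_1 = 500/31, m_2 = -396/31, m_3 = 8/31, m_4 = 0.
On [2, 3], S(t) = -2 + 535/93·(t - 2) + 250/31·(t - 2)² - 448/93·(t - 2)³.
With (t - 2) = 1/2: S(5/2) = 71/31.

2.2903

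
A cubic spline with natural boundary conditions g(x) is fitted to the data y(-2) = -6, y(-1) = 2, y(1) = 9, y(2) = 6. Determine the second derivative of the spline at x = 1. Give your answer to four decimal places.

-5.6250

With σ_i denoting the second derivative at x_i, h_i = 1, 2, 1, and Δ_i = (y_(i+1) − y_i)/h_i = 8, 7/2, -3:
  1·σ_0 + 6·σ_1 + 2·σ_2 = 6(Δ_1 - Δ_0) = -27
  2·σ_1 + 6·σ_2 + 1·σ_3 = 6(Δ_2 - Δ_1) = -39
Natural end conditions: σ_0 = σ_3 = 0.
Hence σ_0 = 0, σ_1 = -21/8, σ_2 = -45/8, σ_3 = 0.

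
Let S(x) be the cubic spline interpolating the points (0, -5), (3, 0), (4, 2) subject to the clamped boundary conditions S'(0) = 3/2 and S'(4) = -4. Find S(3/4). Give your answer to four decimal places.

Write m_i for S''(x_i). With h_i = 3, 1 and divided differences Δ_i = 5/3, 2, the continuity of S' gives the tridiagonal system
  3·m_0 + 8·m_1 + 1·m_2 = 6(Δ_1 - Δ_0) = 2
Clamped end conditions give two more equations: 2h_0·m_0 + h_0·m_1 = 6(Δ_0 - S'(0)) = 1 and h_1·m_1 + 2h_1·m_2 = 6(S'(4) - Δ_1) = -36.
Solving: m_0 = -35/24, m_1 = 13/4, m_2 = -157/8.
On [0, 3], S(x) = -5 + 3/2·x - 35/48·x² + 113/432·x³.
With x = 3/4: S(3/4) = -4275/1024.

-4.1748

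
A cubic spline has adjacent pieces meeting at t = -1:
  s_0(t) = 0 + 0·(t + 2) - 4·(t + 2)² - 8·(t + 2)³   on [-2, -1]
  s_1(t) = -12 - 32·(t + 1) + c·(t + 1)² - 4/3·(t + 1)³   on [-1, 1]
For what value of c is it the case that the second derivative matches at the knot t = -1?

s_0''(t) = -8 - 48·(t + 2), so s_0''(-1) = -56. On the right, s_1''(-1) = 2c, so c = -28.

-28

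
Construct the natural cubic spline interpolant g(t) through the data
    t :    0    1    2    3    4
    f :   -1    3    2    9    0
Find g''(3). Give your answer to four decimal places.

-29.6786

Put σ_i = g'' at the i-th knot. Here h = (1, 1, 1, 1) and Δ = (4, -1, 7, -9), so the interior equations h_(i-1)·σ_(i-1) + 2(h_(i-1)+h_i)·σ_i + h_i·σ_(i+1) = 6(Δ_i − Δ_(i-1)) read
  1·σ_0 + 4·σ_1 + 1·σ_2 = 6(Δ_1 - Δ_0) = -30
  1·σ_1 + 4·σ_2 + 1·σ_3 = 6(Δ_2 - Δ_1) = 48
  1·σ_2 + 4·σ_3 + 1·σ_4 = 6(Δ_3 - Δ_2) = -96
Natural end conditions: σ_0 = σ_4 = 0.
Solving: σ_0 = 0, σ_1 = -369/28, σ_2 = 159/7, σ_3 = -831/28, σ_4 = 0.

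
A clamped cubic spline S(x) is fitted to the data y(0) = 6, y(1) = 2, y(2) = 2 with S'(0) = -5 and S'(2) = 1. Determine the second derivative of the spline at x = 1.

6

Write m_i for S''(x_i). With h_i = 1, 1 and divided differences Δ_i = -4, 0, the continuity of S' gives the tridiagonal system
  1·m_0 + 4·m_1 + 1·m_2 = 6(Δ_1 - Δ_0) = 24
Clamped end conditions give two more equations: 2h_0·m_0 + h_0·m_1 = 6(Δ_0 - S'(0)) = 6 and h_1·m_1 + 2h_1·m_2 = 6(S'(2) - Δ_1) = 6.
Solving the tridiagonal system: m_0 = 0, m_1 = 6, m_2 = 0.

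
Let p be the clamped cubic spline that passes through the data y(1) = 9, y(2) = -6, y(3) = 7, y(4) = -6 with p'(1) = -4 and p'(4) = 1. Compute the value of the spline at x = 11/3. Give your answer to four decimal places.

-2.7877

Write M_i for p''(x_i). With h_i = 1, 1, 1 and divided differences Δ_i = -15, 13, -13, the continuity of p' gives the tridiagonal system
  1·M_0 + 4·M_1 + 1·M_2 = 6(Δ_1 - Δ_0) = 168
  1·M_1 + 4·M_2 + 1·M_3 = 6(Δ_2 - Δ_1) = -156
Clamped end conditions give two more equations: 2h_0·M_0 + h_0·M_1 = 6(Δ_0 - p'(1)) = -66 and h_2·M_2 + 2h_2·M_3 = 6(p'(4) - Δ_2) = 84.
Hence M_0 = -1096/15, M_1 = 1202/15, M_2 = -1192/15, M_3 = 1226/15.
On [3, 4], p(x) = 7 - 2/15·(x - 3) - 596/15·(x - 3)² + 403/15·(x - 3)³.
With (x - 3) = 2/3: p(11/3) = -1129/405.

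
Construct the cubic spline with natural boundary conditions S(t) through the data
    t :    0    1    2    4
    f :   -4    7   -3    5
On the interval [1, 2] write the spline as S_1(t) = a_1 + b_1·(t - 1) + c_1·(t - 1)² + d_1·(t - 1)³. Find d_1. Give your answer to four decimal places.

9.4348

Write M_i for S''(x_i). With h_i = 1, 1, 2 and divided differences Δ_i = 11, -10, 4, the continuity of S' gives the tridiagonal system
  1·M_0 + 4·M_1 + 1·M_2 = 6(Δ_1 - Δ_0) = -126
  1·M_1 + 6·M_2 + 2·M_3 = 6(Δ_2 - Δ_1) = 84
Natural end conditions: M_0 = M_3 = 0.
Solving the tridiagonal system: M_0 = 0, M_1 = -840/23, M_2 = 462/23, M_3 = 0.
On [1, 2], with S_1(t) = a_1 + b_1·(t - 1) + c_1·(t - 1)² + d_1·(t - 1)³: c_1 = M_1/2 = -420/23, d_1 = (M_2 - M_1)/(6h_1) = 217/23, b_1 = Δ_1 - h_1(2M_1 + M_2)/6 = -27/23.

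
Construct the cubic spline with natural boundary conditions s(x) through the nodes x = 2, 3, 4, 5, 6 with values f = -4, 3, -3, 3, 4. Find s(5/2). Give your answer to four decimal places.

Let M_i = s''(x_i). Step sizes h_i = 1, 1, 1, 1; slopes of the chords Δ_i = (y_(i+1) - y_i)/h_i = 7, -6, 6, 1.
  1·M_0 + 4·M_1 + 1·M_2 = 6(Δ_1 - Δ_0) = -78
  1·M_1 + 4·M_2 + 1·M_3 = 6(Δ_2 - Δ_1) = 72
  1·M_2 + 4·M_3 + 1·M_4 = 6(Δ_3 - Δ_2) = -30
Natural end conditions: M_0 = M_4 = 0.
Hence M_0 = 0, M_1 = -186/7, M_2 = 198/7, M_3 = -102/7, M_4 = 0.
On [2, 3], s(x) = -4 + 80/7·(x - 2) + 0·(x - 2)² - 31/7·(x - 2)³.
With (x - 2) = 1/2: s(5/2) = 65/56.

1.1607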